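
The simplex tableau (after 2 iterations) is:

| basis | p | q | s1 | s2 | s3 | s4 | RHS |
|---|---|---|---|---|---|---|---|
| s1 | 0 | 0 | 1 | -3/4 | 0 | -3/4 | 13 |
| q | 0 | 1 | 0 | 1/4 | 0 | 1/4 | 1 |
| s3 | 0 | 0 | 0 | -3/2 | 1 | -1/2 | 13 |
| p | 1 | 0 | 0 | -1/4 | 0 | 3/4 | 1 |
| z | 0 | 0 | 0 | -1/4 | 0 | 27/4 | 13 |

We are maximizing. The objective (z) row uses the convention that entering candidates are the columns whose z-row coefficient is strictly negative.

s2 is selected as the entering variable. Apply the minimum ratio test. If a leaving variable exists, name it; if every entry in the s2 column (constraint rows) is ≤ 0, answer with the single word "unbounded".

Ratios: row 1 (s1): entry -3/4 ≤ 0, skip; row 2 (q): 1/(1/4) = 4; row 3 (s3): entry -3/2 ≤ 0, skip; row 4 (p): entry -1/4 ≤ 0, skip.
Minimum ratio is in the q row, so q leaves.

q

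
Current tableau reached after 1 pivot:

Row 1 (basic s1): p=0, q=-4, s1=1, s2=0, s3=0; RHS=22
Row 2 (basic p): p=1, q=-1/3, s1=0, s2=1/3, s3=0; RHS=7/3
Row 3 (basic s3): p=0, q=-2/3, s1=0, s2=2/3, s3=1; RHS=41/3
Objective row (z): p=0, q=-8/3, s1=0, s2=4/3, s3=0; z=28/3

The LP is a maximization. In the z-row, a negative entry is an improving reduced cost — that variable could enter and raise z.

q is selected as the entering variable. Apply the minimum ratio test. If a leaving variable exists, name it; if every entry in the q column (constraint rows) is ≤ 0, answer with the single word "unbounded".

q-column entries: row 1: -4, row 2: -1/3, row 3: -2/3. All ≤ 0, so q can increase without bound; the LP is unbounded in this direction.

unbounded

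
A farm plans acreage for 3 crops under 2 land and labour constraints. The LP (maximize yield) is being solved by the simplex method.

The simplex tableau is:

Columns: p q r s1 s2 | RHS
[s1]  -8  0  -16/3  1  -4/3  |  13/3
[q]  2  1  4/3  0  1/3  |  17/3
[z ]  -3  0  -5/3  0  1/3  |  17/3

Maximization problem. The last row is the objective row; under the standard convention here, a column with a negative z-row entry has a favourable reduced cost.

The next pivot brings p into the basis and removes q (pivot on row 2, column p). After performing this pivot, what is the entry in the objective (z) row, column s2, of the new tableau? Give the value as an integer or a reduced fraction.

5/6

Pivot element is row 2, column p: 2.
Normalize row 2: new (row 2, s2) = (1/3)/2 = 1/6.
z-row ← z-row − (-3)·(new row 2): 1/3 − (-3)·(1/6) = 5/6.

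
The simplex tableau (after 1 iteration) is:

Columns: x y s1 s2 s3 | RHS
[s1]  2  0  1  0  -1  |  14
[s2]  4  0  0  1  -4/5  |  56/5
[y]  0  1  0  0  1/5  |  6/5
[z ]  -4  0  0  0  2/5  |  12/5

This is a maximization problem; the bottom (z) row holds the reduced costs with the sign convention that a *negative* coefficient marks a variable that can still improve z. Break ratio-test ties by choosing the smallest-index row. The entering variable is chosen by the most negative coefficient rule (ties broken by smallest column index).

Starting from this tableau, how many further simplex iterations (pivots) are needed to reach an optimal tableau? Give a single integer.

pivot: x in, s2 out → z = 68/5
pivot: s3 in, y out → z = 16
No improving column remains; optimal.

2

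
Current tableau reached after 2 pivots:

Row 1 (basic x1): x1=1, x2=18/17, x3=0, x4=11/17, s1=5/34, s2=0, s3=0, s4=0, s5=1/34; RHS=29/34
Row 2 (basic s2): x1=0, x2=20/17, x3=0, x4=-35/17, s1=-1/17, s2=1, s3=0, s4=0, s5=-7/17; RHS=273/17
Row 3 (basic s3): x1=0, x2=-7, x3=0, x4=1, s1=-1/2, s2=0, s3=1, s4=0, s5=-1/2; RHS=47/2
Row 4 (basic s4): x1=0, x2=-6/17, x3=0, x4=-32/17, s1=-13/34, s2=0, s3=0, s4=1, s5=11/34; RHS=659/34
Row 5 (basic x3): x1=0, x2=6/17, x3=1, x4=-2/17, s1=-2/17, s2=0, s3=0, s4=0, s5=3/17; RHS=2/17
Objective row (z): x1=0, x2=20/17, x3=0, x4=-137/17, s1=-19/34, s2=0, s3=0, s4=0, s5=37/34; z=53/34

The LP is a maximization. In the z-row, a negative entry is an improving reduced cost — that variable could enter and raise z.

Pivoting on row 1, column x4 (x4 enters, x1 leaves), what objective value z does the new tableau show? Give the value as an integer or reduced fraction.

134/11

Minimum ratio for x4: (29/34)/(11/17) = 29/22.
z changes by −(z-row coeff of x4)·ratio = −(-137/17)·(29/22) = 3973/374.
New z = 53/34 + (3973/374) = 134/11.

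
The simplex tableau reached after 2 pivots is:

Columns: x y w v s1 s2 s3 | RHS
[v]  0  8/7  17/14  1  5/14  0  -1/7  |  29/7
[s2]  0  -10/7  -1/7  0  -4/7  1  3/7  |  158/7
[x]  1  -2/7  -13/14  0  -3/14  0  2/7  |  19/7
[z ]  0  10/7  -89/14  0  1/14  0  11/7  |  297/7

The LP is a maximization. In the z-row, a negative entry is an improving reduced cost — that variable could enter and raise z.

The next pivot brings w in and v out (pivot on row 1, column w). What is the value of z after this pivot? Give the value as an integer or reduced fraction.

Minimum ratio for w: (29/7)/(17/14) = 58/17.
z changes by −(z-row coeff of w)·ratio = −(-89/14)·(58/17) = 2581/119.
New z = 297/7 + (2581/119) = 1090/17.

1090/17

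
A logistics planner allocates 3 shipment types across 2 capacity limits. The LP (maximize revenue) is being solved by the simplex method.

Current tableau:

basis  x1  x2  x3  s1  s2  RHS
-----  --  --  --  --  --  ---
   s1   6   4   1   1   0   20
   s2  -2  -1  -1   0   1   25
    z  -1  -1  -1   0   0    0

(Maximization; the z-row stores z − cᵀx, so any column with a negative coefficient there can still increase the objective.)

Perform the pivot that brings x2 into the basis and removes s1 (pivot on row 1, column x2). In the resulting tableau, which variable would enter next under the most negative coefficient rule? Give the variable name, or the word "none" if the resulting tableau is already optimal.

Pivot element 4. New z-row = old z-row − (-1)·(row 1/4).
Updated z-row coefficients: x1: 1/2, x2: 0, x3: -3/4, s1: 1/4, s2: 0.
The most negative is -3/4 in column x3, so x3 would enter next.

x3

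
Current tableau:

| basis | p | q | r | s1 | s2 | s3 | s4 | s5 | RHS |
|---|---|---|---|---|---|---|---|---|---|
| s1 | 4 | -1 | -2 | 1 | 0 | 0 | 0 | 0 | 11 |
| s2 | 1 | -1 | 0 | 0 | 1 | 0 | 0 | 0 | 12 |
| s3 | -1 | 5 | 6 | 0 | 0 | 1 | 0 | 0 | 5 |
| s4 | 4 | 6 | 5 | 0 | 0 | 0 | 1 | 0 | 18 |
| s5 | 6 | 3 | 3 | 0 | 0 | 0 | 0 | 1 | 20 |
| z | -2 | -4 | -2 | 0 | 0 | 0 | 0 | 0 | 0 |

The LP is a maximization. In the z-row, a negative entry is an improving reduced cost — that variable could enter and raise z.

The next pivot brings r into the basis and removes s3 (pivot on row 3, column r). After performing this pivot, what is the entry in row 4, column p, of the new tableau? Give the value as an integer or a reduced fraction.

Pivot element is row 3, column r: 6.
Normalize row 3: new (row 3, p) = (-1)/6 = -1/6.
row 4 ← row 4 − 5·(new row 3): 4 − 5·(-1/6) = 29/6.

29/6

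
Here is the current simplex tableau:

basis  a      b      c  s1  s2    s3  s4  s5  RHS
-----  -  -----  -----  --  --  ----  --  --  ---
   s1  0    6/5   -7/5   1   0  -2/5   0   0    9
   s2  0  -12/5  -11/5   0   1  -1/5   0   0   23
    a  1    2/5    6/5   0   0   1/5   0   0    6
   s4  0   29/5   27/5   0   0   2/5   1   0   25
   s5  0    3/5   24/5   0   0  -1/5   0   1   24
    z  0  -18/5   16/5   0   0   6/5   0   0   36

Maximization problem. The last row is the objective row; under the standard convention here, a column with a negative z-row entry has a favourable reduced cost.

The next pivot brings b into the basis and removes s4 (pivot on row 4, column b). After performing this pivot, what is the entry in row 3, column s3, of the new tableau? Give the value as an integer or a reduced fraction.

5/29

Pivot element is row 4, column b: 29/5.
Normalize row 4: new (row 4, s3) = (2/5)/(29/5) = 2/29.
row 3 ← row 3 − (2/5)·(new row 4): 1/5 − (2/5)·(2/29) = 5/29.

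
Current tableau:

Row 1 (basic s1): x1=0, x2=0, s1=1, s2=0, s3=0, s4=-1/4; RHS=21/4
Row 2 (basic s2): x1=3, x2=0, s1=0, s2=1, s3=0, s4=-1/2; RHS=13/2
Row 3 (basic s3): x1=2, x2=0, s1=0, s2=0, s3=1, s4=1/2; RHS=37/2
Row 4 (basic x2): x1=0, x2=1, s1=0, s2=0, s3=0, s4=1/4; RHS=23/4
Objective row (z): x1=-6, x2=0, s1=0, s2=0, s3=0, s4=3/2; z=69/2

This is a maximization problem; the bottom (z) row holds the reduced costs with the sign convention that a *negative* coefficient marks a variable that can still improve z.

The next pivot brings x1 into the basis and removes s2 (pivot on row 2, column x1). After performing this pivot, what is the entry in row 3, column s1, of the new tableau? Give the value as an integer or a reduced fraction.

Pivot element is row 2, column x1: 3.
Normalize row 2: new (row 2, s1) = 0/3 = 0.
row 3 ← row 3 − 2·(new row 2): 0 − 2·0 = 0.

0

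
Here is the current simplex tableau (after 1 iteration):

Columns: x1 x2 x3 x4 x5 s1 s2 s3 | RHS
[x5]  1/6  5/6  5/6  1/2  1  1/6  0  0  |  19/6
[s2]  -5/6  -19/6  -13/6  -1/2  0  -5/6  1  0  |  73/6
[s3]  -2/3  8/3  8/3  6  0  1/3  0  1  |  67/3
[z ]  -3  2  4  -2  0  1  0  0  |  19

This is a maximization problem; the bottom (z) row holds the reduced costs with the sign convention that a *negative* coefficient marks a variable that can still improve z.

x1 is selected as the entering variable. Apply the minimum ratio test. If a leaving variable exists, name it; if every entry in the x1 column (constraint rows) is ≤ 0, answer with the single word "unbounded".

x5

Ratios: row 1 (x5): (19/6)/(1/6) = 19; row 2 (s2): entry -5/6 ≤ 0, skip; row 3 (s3): entry -2/3 ≤ 0, skip.
Minimum ratio is in the x5 row, so x5 leaves.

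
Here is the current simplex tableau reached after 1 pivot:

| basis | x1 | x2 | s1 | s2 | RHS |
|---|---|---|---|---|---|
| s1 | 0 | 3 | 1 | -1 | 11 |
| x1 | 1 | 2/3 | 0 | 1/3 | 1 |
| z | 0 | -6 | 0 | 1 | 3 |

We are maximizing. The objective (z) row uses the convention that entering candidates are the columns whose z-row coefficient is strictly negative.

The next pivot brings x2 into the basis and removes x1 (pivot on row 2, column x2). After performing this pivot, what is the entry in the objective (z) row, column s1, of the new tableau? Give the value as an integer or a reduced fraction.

Pivot element is row 2, column x2: 2/3.
Normalize row 2: new (row 2, s1) = 0/(2/3) = 0.
z-row ← z-row − (-6)·(new row 2): 0 − (-6)·0 = 0.

0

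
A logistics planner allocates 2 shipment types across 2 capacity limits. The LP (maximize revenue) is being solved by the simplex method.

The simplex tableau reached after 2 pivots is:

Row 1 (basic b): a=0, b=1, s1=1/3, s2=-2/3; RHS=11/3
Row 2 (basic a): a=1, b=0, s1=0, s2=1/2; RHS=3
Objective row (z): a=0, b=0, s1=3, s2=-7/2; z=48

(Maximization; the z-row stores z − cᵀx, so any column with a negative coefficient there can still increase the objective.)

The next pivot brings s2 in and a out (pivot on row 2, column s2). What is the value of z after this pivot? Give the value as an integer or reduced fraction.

Minimum ratio for s2: 3/(1/2) = 6.
z changes by −(z-row coeff of s2)·ratio = −(-7/2)·6 = 21.
New z = 48 + 21 = 69.

69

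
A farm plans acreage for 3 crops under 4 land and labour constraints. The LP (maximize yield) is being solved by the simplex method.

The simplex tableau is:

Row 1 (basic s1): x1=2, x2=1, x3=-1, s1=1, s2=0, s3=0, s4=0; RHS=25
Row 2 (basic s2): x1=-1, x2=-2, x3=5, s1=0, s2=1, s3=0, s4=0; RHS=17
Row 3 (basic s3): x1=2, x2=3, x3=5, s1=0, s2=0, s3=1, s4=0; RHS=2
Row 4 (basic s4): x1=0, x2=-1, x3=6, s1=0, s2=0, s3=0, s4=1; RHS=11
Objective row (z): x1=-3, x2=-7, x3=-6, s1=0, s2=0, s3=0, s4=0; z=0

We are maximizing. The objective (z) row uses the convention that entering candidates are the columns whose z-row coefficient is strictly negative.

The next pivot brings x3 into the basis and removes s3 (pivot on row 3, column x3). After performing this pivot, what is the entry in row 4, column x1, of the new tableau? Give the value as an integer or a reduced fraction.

-12/5

Pivot element is row 3, column x3: 5.
Normalize row 3: new (row 3, x1) = 2/5 = 2/5.
row 4 ← row 4 − 6·(new row 3): 0 − 6·(2/5) = -12/5.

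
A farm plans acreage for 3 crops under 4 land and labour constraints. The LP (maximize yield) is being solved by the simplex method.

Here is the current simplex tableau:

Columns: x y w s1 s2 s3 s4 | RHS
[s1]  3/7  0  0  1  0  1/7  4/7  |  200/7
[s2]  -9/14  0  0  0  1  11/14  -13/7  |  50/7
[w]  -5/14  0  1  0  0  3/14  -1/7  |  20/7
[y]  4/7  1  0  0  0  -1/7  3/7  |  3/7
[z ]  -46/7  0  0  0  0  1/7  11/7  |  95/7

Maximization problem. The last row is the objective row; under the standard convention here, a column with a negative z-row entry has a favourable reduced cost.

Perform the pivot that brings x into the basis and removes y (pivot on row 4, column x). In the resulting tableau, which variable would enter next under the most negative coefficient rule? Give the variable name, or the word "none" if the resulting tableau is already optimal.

s3

Pivot element 4/7. New z-row = old z-row − (-46/7)·(row 4/(4/7)).
Updated z-row coefficients: x: 0, y: 23/2, w: 0, s1: 0, s2: 0, s3: -3/2, s4: 13/2.
The most negative is -3/2 in column s3, so s3 would enter next.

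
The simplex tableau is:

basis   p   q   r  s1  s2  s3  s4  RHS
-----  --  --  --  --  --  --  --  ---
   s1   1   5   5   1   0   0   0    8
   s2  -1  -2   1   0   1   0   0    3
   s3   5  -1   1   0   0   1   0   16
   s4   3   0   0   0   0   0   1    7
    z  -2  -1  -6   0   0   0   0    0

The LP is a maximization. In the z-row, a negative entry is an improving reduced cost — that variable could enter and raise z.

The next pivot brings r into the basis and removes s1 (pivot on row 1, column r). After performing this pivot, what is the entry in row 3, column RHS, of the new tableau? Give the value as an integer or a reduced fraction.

Pivot element is row 1, column r: 5.
Normalize row 1: new (row 1, RHS) = 8/5 = 8/5.
row 3 ← row 3 − 1·(new row 1): 16 − 1·(8/5) = 72/5.

72/5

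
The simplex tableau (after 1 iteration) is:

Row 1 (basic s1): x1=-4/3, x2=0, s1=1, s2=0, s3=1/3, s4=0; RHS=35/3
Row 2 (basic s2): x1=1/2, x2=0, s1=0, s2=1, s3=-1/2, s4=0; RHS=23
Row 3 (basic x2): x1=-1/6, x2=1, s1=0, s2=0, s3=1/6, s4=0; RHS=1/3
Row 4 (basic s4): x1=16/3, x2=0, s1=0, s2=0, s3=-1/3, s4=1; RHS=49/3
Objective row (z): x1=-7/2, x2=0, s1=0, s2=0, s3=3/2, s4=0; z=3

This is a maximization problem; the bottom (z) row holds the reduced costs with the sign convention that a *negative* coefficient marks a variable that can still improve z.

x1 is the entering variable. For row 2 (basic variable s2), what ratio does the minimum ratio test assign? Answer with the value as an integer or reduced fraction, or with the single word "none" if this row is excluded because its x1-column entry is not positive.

46

Ratio = RHS / (x1 entry) = 23 / (1/2) = 46.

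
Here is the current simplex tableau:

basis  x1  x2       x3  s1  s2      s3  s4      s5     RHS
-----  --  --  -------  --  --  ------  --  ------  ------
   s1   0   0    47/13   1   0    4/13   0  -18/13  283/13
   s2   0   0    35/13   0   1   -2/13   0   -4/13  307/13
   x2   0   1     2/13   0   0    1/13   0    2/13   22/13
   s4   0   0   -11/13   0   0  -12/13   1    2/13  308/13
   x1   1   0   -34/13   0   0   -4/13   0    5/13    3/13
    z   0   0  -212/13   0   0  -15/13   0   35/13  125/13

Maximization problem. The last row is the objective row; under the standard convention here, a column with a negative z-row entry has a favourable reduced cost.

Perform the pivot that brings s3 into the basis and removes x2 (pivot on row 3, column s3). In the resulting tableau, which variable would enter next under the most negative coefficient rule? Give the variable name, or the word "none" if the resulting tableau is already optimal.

Pivot element 1/13. New z-row = old z-row − (-15/13)·(row 3/(1/13)).
Updated z-row coefficients: x1: 0, x2: 15, x3: -14, s1: 0, s2: 0, s3: 0, s4: 0, s5: 5.
The most negative is -14 in column x3, so x3 would enter next.

x3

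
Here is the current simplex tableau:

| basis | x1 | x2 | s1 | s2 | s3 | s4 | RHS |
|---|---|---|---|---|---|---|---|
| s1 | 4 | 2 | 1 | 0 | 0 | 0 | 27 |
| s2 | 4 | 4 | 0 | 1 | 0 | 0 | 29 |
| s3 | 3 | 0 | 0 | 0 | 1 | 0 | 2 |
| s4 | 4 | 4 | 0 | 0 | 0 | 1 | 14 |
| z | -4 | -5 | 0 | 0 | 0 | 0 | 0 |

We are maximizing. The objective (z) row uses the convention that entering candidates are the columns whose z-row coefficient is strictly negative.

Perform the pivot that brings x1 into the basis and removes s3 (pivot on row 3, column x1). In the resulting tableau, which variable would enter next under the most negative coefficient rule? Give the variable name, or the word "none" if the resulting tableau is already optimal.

x2

Pivot element 3. New z-row = old z-row − (-4)·(row 3/3).
Updated z-row coefficients: x1: 0, x2: -5, s1: 0, s2: 0, s3: 4/3, s4: 0.
The most negative is -5 in column x2, so x2 would enter next.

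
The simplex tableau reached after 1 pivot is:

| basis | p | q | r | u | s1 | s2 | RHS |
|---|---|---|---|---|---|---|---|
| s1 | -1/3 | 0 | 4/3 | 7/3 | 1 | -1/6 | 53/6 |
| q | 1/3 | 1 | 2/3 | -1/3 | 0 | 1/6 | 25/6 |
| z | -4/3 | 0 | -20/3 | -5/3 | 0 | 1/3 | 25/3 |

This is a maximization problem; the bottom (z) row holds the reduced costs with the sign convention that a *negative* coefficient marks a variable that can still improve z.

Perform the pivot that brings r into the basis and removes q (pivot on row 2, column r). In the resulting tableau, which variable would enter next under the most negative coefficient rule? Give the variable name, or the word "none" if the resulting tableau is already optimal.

u

Pivot element 2/3. New z-row = old z-row − (-20/3)·(row 2/(2/3)).
Updated z-row coefficients: p: 2, q: 10, r: 0, u: -5, s1: 0, s2: 2.
The most negative is -5 in column u, so u would enter next.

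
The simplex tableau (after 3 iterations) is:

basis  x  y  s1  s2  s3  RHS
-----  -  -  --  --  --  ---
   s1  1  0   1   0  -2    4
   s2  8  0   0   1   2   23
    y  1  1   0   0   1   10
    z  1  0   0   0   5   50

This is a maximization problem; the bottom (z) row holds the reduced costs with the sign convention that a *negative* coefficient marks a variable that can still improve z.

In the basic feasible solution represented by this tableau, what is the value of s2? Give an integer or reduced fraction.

23

s2 is basic (row 2); its value is the RHS of that row: 23.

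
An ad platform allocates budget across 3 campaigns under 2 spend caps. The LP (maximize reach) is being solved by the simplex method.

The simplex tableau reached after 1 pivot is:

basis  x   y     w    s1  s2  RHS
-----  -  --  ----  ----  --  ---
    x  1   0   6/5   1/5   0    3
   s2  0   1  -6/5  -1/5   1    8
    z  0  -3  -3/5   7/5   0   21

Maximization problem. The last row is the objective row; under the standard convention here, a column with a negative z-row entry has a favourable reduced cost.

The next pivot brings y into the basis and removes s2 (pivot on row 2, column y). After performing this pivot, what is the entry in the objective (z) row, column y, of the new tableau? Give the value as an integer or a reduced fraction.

0

Pivot element is row 2, column y: 1.
Normalize row 2: new (row 2, y) = 1/1 = 1.
z-row ← z-row − (-3)·(new row 2): -3 − (-3)·1 = 0.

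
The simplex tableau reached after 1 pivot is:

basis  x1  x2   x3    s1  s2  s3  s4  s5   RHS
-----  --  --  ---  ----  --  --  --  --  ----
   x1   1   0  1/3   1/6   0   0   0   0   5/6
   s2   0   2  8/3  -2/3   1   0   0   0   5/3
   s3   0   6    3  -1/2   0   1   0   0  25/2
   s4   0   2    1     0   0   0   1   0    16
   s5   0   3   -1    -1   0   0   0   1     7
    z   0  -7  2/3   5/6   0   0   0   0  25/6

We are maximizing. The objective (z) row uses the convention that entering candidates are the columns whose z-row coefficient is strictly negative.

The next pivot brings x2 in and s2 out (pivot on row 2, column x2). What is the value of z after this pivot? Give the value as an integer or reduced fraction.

Minimum ratio for x2: (5/3)/2 = 5/6.
z changes by −(z-row coeff of x2)·ratio = −(-7)·(5/6) = 35/6.
New z = 25/6 + (35/6) = 10.

10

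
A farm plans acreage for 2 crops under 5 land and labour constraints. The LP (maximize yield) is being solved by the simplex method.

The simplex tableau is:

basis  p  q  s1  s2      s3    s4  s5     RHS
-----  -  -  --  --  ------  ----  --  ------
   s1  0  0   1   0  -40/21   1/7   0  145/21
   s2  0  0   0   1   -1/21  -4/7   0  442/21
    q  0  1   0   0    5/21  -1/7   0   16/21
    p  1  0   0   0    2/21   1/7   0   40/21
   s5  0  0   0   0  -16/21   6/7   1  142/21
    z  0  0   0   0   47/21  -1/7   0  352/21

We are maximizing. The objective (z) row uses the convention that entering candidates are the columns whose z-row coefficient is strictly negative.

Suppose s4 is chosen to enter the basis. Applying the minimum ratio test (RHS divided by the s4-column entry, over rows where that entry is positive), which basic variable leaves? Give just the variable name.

Ratios: row 1 (s1): (145/21)/(1/7) = 145/3; row 2 (s2): entry -4/7 ≤ 0, skip; row 3 (q): entry -1/7 ≤ 0, skip; row 4 (p): (40/21)/(1/7) = 40/3; row 5 (s5): (142/21)/(6/7) = 71/9.
Minimum ratio 71/9 is in the s5 row, so s5 leaves.

s5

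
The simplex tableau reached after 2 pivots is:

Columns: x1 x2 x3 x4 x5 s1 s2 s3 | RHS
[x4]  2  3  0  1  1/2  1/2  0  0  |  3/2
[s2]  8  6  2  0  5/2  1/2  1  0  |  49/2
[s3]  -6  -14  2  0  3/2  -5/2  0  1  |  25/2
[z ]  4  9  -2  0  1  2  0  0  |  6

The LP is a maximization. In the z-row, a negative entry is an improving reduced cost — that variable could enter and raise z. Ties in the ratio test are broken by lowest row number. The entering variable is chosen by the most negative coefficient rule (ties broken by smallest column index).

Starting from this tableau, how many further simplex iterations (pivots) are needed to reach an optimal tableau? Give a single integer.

2

pivot: x3 in, s3 out → z = 37/2
pivot: x2 in, x4 out → z = 21
No improving column remains; optimal.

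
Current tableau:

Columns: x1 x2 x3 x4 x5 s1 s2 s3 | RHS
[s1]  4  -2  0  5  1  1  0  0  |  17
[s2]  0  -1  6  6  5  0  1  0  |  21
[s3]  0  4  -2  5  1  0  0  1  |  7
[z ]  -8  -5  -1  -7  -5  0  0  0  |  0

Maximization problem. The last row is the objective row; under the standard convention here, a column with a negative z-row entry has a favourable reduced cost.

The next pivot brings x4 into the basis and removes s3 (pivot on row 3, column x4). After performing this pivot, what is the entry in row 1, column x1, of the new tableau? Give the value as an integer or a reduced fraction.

4

Pivot element is row 3, column x4: 5.
Normalize row 3: new (row 3, x1) = 0/5 = 0.
row 1 ← row 1 − 5·(new row 3): 4 − 5·0 = 4.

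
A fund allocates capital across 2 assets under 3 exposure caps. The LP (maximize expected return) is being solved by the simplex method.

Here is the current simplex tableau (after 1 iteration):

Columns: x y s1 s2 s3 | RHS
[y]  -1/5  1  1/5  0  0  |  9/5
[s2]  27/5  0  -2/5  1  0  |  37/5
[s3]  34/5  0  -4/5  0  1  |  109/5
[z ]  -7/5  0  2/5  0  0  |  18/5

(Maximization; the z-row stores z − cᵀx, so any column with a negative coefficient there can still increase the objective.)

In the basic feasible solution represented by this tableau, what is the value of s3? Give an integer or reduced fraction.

s3 is basic (row 3); its value is the RHS of that row: 109/5.

109/5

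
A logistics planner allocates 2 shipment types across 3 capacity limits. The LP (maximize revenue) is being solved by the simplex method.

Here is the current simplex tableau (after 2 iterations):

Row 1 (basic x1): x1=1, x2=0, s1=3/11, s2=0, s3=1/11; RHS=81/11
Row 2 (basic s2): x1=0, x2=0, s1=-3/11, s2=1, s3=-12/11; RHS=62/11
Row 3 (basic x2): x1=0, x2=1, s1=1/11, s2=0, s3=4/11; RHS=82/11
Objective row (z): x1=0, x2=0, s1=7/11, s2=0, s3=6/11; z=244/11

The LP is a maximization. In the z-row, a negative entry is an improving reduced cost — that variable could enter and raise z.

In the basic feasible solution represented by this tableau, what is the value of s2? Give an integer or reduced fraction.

62/11

s2 is basic (row 2); its value is the RHS of that row: 62/11.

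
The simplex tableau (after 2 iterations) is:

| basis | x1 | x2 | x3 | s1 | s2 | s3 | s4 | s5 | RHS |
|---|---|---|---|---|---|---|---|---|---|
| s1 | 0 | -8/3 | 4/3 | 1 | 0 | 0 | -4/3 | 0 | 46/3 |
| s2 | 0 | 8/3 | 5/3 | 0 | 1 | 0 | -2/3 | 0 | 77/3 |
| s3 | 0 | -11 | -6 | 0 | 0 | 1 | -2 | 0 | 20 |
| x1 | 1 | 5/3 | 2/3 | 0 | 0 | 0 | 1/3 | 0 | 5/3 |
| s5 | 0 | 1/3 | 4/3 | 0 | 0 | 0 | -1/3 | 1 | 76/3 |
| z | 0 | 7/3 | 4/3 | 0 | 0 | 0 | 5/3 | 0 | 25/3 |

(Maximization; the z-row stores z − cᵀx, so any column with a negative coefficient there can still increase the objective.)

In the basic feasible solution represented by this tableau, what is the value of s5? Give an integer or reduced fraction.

76/3

s5 is basic (row 5); its value is the RHS of that row: 76/3.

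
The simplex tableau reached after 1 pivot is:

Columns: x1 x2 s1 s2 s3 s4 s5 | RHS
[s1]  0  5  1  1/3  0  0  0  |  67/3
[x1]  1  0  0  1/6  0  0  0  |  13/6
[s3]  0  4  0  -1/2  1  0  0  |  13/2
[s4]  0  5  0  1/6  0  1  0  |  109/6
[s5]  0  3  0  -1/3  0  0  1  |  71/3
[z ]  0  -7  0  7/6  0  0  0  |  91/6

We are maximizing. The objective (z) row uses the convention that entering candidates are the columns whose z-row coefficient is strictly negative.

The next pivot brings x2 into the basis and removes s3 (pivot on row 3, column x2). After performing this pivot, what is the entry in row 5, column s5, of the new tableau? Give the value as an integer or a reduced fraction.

Pivot element is row 3, column x2: 4.
Normalize row 3: new (row 3, s5) = 0/4 = 0.
row 5 ← row 5 − 3·(new row 3): 1 − 3·0 = 1.

1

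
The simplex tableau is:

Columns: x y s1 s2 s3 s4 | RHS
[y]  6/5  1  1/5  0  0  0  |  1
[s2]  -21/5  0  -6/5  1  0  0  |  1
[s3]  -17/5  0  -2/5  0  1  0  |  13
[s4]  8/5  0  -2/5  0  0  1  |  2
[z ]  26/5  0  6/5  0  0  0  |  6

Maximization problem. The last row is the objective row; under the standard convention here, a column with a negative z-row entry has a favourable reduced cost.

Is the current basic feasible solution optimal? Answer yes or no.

No objective-row coefficient is strictly negative, so no entering variable exists; the tableau is optimal.

yes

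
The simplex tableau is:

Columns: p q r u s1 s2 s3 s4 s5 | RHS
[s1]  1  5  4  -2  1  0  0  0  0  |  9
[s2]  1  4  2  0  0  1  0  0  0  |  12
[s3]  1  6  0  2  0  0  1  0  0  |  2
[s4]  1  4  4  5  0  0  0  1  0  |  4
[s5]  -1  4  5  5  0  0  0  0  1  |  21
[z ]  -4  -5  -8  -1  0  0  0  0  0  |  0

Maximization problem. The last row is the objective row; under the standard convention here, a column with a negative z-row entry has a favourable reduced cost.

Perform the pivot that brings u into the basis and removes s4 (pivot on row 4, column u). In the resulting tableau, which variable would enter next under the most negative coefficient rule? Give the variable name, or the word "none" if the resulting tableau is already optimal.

r

Pivot element 5. New z-row = old z-row − (-1)·(row 4/5).
Updated z-row coefficients: p: -19/5, q: -21/5, r: -36/5, u: 0, s1: 0, s2: 0, s3: 0, s4: 1/5, s5: 0.
The most negative is -36/5 in column r, so r would enter next.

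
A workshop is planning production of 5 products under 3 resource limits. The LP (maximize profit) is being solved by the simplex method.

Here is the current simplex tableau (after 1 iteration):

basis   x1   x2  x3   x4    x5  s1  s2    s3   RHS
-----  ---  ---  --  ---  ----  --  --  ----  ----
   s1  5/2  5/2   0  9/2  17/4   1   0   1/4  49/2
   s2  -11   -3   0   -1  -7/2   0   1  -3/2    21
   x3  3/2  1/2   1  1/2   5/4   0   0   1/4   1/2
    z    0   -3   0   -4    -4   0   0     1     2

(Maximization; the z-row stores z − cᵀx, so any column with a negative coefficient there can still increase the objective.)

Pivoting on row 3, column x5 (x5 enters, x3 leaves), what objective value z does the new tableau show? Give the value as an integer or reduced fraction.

Minimum ratio for x5: (1/2)/(5/4) = 2/5.
z changes by −(z-row coeff of x5)·ratio = −(-4)·(2/5) = 8/5.
New z = 2 + (8/5) = 18/5.

18/5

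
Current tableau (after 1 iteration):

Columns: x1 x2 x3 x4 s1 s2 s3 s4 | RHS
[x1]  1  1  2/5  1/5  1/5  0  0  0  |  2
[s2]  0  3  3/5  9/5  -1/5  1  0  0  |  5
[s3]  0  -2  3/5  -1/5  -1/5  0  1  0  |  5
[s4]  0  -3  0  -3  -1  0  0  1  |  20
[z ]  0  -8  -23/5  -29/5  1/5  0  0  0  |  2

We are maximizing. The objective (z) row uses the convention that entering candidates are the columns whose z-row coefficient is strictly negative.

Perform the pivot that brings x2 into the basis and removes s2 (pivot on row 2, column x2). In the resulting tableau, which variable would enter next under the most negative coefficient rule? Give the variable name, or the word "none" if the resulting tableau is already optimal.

Pivot element 3. New z-row = old z-row − (-8)·(row 2/3).
Updated z-row coefficients: x1: 0, x2: 0, x3: -3, x4: -1, s1: -1/3, s2: 8/3, s3: 0, s4: 0.
The most negative is -3 in column x3, so x3 would enter next.

x3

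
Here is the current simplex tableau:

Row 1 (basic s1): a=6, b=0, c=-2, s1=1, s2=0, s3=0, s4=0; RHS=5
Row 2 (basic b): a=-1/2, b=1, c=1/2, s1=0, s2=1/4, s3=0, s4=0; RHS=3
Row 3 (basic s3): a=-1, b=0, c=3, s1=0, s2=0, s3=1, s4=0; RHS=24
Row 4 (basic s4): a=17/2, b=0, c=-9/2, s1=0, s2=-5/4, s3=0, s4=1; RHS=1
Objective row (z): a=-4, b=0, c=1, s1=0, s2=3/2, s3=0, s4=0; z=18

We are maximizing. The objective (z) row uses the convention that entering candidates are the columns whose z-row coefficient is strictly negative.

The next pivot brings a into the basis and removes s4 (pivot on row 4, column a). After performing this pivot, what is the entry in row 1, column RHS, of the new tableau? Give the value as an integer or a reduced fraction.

Pivot element is row 4, column a: 17/2.
Normalize row 4: new (row 4, RHS) = 1/(17/2) = 2/17.
row 1 ← row 1 − 6·(new row 4): 5 − 6·(2/17) = 73/17.

73/17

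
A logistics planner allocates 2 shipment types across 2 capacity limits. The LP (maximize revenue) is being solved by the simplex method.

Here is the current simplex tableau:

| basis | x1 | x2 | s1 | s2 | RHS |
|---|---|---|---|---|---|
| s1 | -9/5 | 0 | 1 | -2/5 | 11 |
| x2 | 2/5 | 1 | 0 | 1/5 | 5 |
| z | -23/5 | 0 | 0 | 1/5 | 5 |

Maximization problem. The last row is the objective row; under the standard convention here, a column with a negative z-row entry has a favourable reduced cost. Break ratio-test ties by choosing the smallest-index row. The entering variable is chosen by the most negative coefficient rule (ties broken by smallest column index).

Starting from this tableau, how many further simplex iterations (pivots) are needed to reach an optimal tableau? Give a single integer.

1

pivot: x1 in, x2 out → z = 125/2
No improving column remains; optimal.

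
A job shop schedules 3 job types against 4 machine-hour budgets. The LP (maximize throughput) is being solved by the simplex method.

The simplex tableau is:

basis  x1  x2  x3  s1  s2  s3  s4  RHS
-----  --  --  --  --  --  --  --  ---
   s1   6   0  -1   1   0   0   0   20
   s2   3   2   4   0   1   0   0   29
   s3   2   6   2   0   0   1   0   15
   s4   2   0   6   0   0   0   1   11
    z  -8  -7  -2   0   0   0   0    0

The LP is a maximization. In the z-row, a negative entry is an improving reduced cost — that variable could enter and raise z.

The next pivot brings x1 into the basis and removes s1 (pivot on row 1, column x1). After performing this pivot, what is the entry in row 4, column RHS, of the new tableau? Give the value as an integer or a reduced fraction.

Pivot element is row 1, column x1: 6.
Normalize row 1: new (row 1, RHS) = 20/6 = 10/3.
row 4 ← row 4 − 2·(new row 1): 11 − 2·(10/3) = 13/3.

13/3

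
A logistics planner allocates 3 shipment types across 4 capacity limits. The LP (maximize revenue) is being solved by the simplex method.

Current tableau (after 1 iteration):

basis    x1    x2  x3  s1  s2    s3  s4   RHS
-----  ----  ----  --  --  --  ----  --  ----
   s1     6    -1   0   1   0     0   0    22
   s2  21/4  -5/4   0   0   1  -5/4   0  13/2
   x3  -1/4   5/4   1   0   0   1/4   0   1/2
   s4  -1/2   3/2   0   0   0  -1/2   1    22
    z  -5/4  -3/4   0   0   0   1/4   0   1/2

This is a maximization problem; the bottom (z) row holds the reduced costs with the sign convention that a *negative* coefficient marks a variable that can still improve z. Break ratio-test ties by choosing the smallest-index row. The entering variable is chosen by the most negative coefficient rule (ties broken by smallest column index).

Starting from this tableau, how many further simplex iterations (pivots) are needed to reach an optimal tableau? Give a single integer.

pivot: x1 in, s2 out → z = 43/21
pivot: x2 in, x3 out → z = 69/25
No improving column remains; optimal.

2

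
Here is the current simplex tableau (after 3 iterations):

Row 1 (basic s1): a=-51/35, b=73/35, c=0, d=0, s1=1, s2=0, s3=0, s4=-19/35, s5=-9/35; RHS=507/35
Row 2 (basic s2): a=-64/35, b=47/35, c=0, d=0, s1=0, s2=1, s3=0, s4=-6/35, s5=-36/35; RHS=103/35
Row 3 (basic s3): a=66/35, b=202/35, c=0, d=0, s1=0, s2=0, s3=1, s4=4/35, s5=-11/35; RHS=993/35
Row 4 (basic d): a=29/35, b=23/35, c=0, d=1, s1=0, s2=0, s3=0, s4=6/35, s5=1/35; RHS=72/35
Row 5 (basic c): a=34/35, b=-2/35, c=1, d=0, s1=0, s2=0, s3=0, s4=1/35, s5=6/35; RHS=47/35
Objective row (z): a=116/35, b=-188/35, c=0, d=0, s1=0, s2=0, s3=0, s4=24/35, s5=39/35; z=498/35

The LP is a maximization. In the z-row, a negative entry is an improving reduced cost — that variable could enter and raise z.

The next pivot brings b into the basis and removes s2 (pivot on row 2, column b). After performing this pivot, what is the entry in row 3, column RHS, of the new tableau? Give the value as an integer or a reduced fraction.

739/47

Pivot element is row 2, column b: 47/35.
Normalize row 2: new (row 2, RHS) = (103/35)/(47/35) = 103/47.
row 3 ← row 3 − (202/35)·(new row 2): 993/35 − (202/35)·(103/47) = 739/47.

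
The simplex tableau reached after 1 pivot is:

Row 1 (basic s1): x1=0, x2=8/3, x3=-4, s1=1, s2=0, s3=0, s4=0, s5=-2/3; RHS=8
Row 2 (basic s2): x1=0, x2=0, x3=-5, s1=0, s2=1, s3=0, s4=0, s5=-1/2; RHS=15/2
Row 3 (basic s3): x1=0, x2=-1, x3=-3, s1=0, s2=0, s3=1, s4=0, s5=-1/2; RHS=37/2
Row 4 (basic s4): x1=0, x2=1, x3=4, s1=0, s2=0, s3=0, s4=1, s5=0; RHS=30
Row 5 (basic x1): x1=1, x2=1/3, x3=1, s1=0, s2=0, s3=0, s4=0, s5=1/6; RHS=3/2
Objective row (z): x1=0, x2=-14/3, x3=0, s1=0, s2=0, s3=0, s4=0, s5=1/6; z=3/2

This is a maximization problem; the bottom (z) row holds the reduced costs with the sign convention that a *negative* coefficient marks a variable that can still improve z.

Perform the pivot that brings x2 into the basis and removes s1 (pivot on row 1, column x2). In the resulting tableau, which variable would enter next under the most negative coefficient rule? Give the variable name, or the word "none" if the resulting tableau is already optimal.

x3

Pivot element 8/3. New z-row = old z-row − (-14/3)·(row 1/(8/3)).
Updated z-row coefficients: x1: 0, x2: 0, x3: -7, s1: 7/4, s2: 0, s3: 0, s4: 0, s5: -1.
The most negative is -7 in column x3, so x3 would enter next.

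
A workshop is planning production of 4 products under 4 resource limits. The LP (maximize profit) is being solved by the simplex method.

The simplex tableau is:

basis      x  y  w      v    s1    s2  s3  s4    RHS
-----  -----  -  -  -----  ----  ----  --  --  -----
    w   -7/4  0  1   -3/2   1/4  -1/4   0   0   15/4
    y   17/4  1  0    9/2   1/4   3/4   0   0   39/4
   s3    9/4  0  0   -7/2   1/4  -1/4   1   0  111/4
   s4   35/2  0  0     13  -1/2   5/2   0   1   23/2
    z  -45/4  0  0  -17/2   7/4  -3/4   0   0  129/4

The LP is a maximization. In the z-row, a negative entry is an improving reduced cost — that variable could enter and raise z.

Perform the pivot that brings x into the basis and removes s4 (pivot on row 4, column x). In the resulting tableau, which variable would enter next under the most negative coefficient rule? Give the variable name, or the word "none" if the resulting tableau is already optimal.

v

Pivot element 35/2. New z-row = old z-row − (-45/4)·(row 4/(35/2)).
Updated z-row coefficients: x: 0, y: 0, w: 0, v: -1/7, s1: 10/7, s2: 6/7, s3: 0, s4: 9/14.
The most negative is -1/7 in column v, so v would enter next.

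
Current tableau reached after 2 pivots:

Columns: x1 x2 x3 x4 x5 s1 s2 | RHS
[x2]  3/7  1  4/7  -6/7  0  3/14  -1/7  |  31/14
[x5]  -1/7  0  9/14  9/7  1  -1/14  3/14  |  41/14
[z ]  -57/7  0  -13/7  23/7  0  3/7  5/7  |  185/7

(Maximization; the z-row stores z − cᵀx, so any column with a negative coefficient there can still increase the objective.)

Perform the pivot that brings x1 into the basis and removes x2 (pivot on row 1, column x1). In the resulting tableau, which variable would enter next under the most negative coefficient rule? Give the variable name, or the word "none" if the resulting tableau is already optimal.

Pivot element 3/7. New z-row = old z-row − (-57/7)·(row 1/(3/7)).
Updated z-row coefficients: x1: 0, x2: 19, x3: 9, x4: -13, x5: 0, s1: 9/2, s2: -2.
The most negative is -13 in column x4, so x4 would enter next.

x4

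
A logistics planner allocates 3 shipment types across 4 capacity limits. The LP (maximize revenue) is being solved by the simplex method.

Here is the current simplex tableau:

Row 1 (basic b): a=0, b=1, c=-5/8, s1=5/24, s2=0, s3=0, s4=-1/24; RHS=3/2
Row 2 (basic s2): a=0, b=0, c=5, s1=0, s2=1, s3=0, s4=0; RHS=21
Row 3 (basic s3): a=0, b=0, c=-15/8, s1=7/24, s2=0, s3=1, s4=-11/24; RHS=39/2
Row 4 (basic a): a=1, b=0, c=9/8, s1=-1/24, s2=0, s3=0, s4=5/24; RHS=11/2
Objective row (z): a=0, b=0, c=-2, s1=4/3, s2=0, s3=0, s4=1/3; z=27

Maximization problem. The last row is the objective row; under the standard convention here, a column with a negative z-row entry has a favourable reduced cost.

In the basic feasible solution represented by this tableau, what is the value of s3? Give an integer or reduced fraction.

39/2

s3 is basic (row 3); its value is the RHS of that row: 39/2.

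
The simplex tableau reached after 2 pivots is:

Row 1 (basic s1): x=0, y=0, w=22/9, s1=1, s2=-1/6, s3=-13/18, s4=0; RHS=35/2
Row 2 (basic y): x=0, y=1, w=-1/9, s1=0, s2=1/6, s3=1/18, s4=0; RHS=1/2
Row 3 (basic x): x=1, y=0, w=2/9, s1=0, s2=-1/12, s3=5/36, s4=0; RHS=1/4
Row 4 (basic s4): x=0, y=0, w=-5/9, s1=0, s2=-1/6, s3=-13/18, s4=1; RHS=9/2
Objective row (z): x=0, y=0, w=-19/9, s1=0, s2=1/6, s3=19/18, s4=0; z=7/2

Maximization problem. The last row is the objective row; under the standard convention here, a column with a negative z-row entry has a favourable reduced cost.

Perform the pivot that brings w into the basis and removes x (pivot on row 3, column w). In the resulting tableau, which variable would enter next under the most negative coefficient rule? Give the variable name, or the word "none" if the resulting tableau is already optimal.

s2

Pivot element 2/9. New z-row = old z-row − (-19/9)·(row 3/(2/9)).
Updated z-row coefficients: x: 19/2, y: 0, w: 0, s1: 0, s2: -5/8, s3: 19/8, s4: 0.
The most negative is -5/8 in column s2, so s2 would enter next.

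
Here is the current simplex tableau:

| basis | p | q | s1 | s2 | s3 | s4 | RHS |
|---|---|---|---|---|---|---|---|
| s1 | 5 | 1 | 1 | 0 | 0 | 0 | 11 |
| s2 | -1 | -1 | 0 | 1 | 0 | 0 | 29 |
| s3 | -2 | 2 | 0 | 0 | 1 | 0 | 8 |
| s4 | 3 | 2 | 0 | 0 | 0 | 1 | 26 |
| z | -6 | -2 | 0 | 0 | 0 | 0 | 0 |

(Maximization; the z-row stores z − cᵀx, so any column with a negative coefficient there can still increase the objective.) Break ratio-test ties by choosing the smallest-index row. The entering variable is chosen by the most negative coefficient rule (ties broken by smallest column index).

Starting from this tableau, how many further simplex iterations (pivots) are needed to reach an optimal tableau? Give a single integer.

pivot: p in, s1 out → z = 66/5
pivot: q in, s3 out → z = 52/3
No improving column remains; optimal.

2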